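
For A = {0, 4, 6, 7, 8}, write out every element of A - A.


A - A = {a - a' : a, a' ∈ A}.
Compute a - a' for each ordered pair (a, a'):
a = 0: 0-0=0, 0-4=-4, 0-6=-6, 0-7=-7, 0-8=-8
a = 4: 4-0=4, 4-4=0, 4-6=-2, 4-7=-3, 4-8=-4
a = 6: 6-0=6, 6-4=2, 6-6=0, 6-7=-1, 6-8=-2
a = 7: 7-0=7, 7-4=3, 7-6=1, 7-7=0, 7-8=-1
a = 8: 8-0=8, 8-4=4, 8-6=2, 8-7=1, 8-8=0
Collecting distinct values (and noting 0 appears from a-a):
A - A = {-8, -7, -6, -4, -3, -2, -1, 0, 1, 2, 3, 4, 6, 7, 8}
|A - A| = 15

A - A = {-8, -7, -6, -4, -3, -2, -1, 0, 1, 2, 3, 4, 6, 7, 8}


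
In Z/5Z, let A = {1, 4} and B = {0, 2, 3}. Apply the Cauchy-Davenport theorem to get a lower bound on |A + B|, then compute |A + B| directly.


Cauchy-Davenport: |A + B| ≥ min(p, |A| + |B| - 1) for A, B nonempty in Z/pZ.
|A| = 2, |B| = 3, p = 5.
CD lower bound = min(5, 2 + 3 - 1) = min(5, 4) = 4.
Compute A + B mod 5 directly:
a = 1: 1+0=1, 1+2=3, 1+3=4
a = 4: 4+0=4, 4+2=1, 4+3=2
A + B = {1, 2, 3, 4}, so |A + B| = 4.
Verify: 4 ≥ 4? Yes ✓.

CD lower bound = 4, actual |A + B| = 4.


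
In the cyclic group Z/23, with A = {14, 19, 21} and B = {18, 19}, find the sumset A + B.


Work in Z/23Z: reduce every sum a + b modulo 23.
Enumerate all 6 pairs:
a = 14: 14+18=9, 14+19=10
a = 19: 19+18=14, 19+19=15
a = 21: 21+18=16, 21+19=17
Distinct residues collected: {9, 10, 14, 15, 16, 17}
|A + B| = 6 (out of 23 total residues).

A + B = {9, 10, 14, 15, 16, 17}


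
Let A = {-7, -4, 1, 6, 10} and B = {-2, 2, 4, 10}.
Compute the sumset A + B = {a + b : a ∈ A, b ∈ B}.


A + B = {a + b : a ∈ A, b ∈ B}.
Enumerate all |A|·|B| = 5·4 = 20 pairs (a, b) and collect distinct sums.
a = -7: -7+-2=-9, -7+2=-5, -7+4=-3, -7+10=3
a = -4: -4+-2=-6, -4+2=-2, -4+4=0, -4+10=6
a = 1: 1+-2=-1, 1+2=3, 1+4=5, 1+10=11
a = 6: 6+-2=4, 6+2=8, 6+4=10, 6+10=16
a = 10: 10+-2=8, 10+2=12, 10+4=14, 10+10=20
Collecting distinct sums: A + B = {-9, -6, -5, -3, -2, -1, 0, 3, 4, 5, 6, 8, 10, 11, 12, 14, 16, 20}
|A + B| = 18

A + B = {-9, -6, -5, -3, -2, -1, 0, 3, 4, 5, 6, 8, 10, 11, 12, 14, 16, 20}


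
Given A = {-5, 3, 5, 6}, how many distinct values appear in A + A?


A + A = {a + a' : a, a' ∈ A}; |A| = 4.
General bounds: 2|A| - 1 ≤ |A + A| ≤ |A|(|A|+1)/2, i.e. 7 ≤ |A + A| ≤ 10.
Lower bound 2|A|-1 is attained iff A is an arithmetic progression.
Enumerate sums a + a' for a ≤ a' (symmetric, so this suffices):
a = -5: -5+-5=-10, -5+3=-2, -5+5=0, -5+6=1
a = 3: 3+3=6, 3+5=8, 3+6=9
a = 5: 5+5=10, 5+6=11
a = 6: 6+6=12
Distinct sums: {-10, -2, 0, 1, 6, 8, 9, 10, 11, 12}
|A + A| = 10

|A + A| = 10


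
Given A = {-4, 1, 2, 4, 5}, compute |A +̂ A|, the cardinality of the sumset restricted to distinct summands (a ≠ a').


Restricted sumset: A +̂ A = {a + a' : a ∈ A, a' ∈ A, a ≠ a'}.
Equivalently, take A + A and drop any sum 2a that is achievable ONLY as a + a for a ∈ A (i.e. sums representable only with equal summands).
Enumerate pairs (a, a') with a < a' (symmetric, so each unordered pair gives one sum; this covers all a ≠ a'):
  -4 + 1 = -3
  -4 + 2 = -2
  -4 + 4 = 0
  -4 + 5 = 1
  1 + 2 = 3
  1 + 4 = 5
  1 + 5 = 6
  2 + 4 = 6
  2 + 5 = 7
  4 + 5 = 9
Collected distinct sums: {-3, -2, 0, 1, 3, 5, 6, 7, 9}
|A +̂ A| = 9
(Reference bound: |A +̂ A| ≥ 2|A| - 3 for |A| ≥ 2, with |A| = 5 giving ≥ 7.)

|A +̂ A| = 9


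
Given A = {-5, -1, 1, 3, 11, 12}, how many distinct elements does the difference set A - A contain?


A - A = {a - a' : a, a' ∈ A}; |A| = 6.
Bounds: 2|A|-1 ≤ |A - A| ≤ |A|² - |A| + 1, i.e. 11 ≤ |A - A| ≤ 31.
Note: 0 ∈ A - A always (from a - a). The set is symmetric: if d ∈ A - A then -d ∈ A - A.
Enumerate nonzero differences d = a - a' with a > a' (then include -d):
Positive differences: {1, 2, 4, 6, 8, 9, 10, 11, 12, 13, 16, 17}
Full difference set: {0} ∪ (positive diffs) ∪ (negative diffs).
|A - A| = 1 + 2·12 = 25 (matches direct enumeration: 25).

|A - A| = 25


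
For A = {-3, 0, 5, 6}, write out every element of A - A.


A - A = {a - a' : a, a' ∈ A}.
Compute a - a' for each ordered pair (a, a'):
a = -3: -3--3=0, -3-0=-3, -3-5=-8, -3-6=-9
a = 0: 0--3=3, 0-0=0, 0-5=-5, 0-6=-6
a = 5: 5--3=8, 5-0=5, 5-5=0, 5-6=-1
a = 6: 6--3=9, 6-0=6, 6-5=1, 6-6=0
Collecting distinct values (and noting 0 appears from a-a):
A - A = {-9, -8, -6, -5, -3, -1, 0, 1, 3, 5, 6, 8, 9}
|A - A| = 13

A - A = {-9, -8, -6, -5, -3, -1, 0, 1, 3, 5, 6, 8, 9}


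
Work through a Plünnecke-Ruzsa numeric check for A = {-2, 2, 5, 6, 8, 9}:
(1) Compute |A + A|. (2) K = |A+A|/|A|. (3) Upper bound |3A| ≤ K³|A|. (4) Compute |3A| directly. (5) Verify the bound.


|A| = 6.
Step 1: Compute A + A by enumerating all 36 pairs.
A + A = {-4, 0, 3, 4, 6, 7, 8, 10, 11, 12, 13, 14, 15, 16, 17, 18}, so |A + A| = 16.
Step 2: Doubling constant K = |A + A|/|A| = 16/6 = 16/6 ≈ 2.6667.
Step 3: Plünnecke-Ruzsa gives |3A| ≤ K³·|A| = (2.6667)³ · 6 ≈ 113.7778.
Step 4: Compute 3A = A + A + A directly by enumerating all triples (a,b,c) ∈ A³; |3A| = 27.
Step 5: Check 27 ≤ 113.7778? Yes ✓.

K = 16/6, Plünnecke-Ruzsa bound K³|A| ≈ 113.7778, |3A| = 27, inequality holds.


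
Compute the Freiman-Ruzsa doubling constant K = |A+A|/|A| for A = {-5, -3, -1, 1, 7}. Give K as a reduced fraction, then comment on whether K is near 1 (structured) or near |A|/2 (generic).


|A| = 5.
Compute A + A by enumerating all 25 pairs.
A + A = {-10, -8, -6, -4, -2, 0, 2, 4, 6, 8, 14}, so |A + A| = 11.
K = |A + A| / |A| = 11/5 (already in lowest terms) ≈ 2.2000.
Reference: AP of size 5 gives K = 9/5 ≈ 1.8000; a fully generic set of size 5 gives K ≈ 3.0000.

|A| = 5, |A + A| = 11, K = 11/5.


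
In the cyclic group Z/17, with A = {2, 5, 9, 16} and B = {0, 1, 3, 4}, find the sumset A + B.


Work in Z/17Z: reduce every sum a + b modulo 17.
Enumerate all 16 pairs:
a = 2: 2+0=2, 2+1=3, 2+3=5, 2+4=6
a = 5: 5+0=5, 5+1=6, 5+3=8, 5+4=9
a = 9: 9+0=9, 9+1=10, 9+3=12, 9+4=13
a = 16: 16+0=16, 16+1=0, 16+3=2, 16+4=3
Distinct residues collected: {0, 2, 3, 5, 6, 8, 9, 10, 12, 13, 16}
|A + B| = 11 (out of 17 total residues).

A + B = {0, 2, 3, 5, 6, 8, 9, 10, 12, 13, 16}


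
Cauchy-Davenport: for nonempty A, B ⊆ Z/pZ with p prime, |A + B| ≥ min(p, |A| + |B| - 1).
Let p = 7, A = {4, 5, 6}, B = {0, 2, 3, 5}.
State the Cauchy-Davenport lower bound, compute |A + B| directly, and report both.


Cauchy-Davenport: |A + B| ≥ min(p, |A| + |B| - 1) for A, B nonempty in Z/pZ.
|A| = 3, |B| = 4, p = 7.
CD lower bound = min(7, 3 + 4 - 1) = min(7, 6) = 6.
Compute A + B mod 7 directly:
a = 4: 4+0=4, 4+2=6, 4+3=0, 4+5=2
a = 5: 5+0=5, 5+2=0, 5+3=1, 5+5=3
a = 6: 6+0=6, 6+2=1, 6+3=2, 6+5=4
A + B = {0, 1, 2, 3, 4, 5, 6}, so |A + B| = 7.
Verify: 7 ≥ 6? Yes ✓.

CD lower bound = 6, actual |A + B| = 7.


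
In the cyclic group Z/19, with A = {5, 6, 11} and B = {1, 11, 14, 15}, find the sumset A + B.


Work in Z/19Z: reduce every sum a + b modulo 19.
Enumerate all 12 pairs:
a = 5: 5+1=6, 5+11=16, 5+14=0, 5+15=1
a = 6: 6+1=7, 6+11=17, 6+14=1, 6+15=2
a = 11: 11+1=12, 11+11=3, 11+14=6, 11+15=7
Distinct residues collected: {0, 1, 2, 3, 6, 7, 12, 16, 17}
|A + B| = 9 (out of 19 total residues).

A + B = {0, 1, 2, 3, 6, 7, 12, 16, 17}


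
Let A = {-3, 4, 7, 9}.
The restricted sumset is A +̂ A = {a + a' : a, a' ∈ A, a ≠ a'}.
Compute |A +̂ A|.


Restricted sumset: A +̂ A = {a + a' : a ∈ A, a' ∈ A, a ≠ a'}.
Equivalently, take A + A and drop any sum 2a that is achievable ONLY as a + a for a ∈ A (i.e. sums representable only with equal summands).
Enumerate pairs (a, a') with a < a' (symmetric, so each unordered pair gives one sum; this covers all a ≠ a'):
  -3 + 4 = 1
  -3 + 7 = 4
  -3 + 9 = 6
  4 + 7 = 11
  4 + 9 = 13
  7 + 9 = 16
Collected distinct sums: {1, 4, 6, 11, 13, 16}
|A +̂ A| = 6
(Reference bound: |A +̂ A| ≥ 2|A| - 3 for |A| ≥ 2, with |A| = 4 giving ≥ 5.)

|A +̂ A| = 6


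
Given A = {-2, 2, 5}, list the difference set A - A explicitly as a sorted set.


A - A = {a - a' : a, a' ∈ A}.
Compute a - a' for each ordered pair (a, a'):
a = -2: -2--2=0, -2-2=-4, -2-5=-7
a = 2: 2--2=4, 2-2=0, 2-5=-3
a = 5: 5--2=7, 5-2=3, 5-5=0
Collecting distinct values (and noting 0 appears from a-a):
A - A = {-7, -4, -3, 0, 3, 4, 7}
|A - A| = 7

A - A = {-7, -4, -3, 0, 3, 4, 7}


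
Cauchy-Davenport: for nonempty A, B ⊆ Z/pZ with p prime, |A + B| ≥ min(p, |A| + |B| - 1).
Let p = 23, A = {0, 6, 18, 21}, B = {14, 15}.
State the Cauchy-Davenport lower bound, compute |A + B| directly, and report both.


Cauchy-Davenport: |A + B| ≥ min(p, |A| + |B| - 1) for A, B nonempty in Z/pZ.
|A| = 4, |B| = 2, p = 23.
CD lower bound = min(23, 4 + 2 - 1) = min(23, 5) = 5.
Compute A + B mod 23 directly:
a = 0: 0+14=14, 0+15=15
a = 6: 6+14=20, 6+15=21
a = 18: 18+14=9, 18+15=10
a = 21: 21+14=12, 21+15=13
A + B = {9, 10, 12, 13, 14, 15, 20, 21}, so |A + B| = 8.
Verify: 8 ≥ 5? Yes ✓.

CD lower bound = 5, actual |A + B| = 8.


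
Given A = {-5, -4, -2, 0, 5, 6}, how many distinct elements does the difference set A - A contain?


A - A = {a - a' : a, a' ∈ A}; |A| = 6.
Bounds: 2|A|-1 ≤ |A - A| ≤ |A|² - |A| + 1, i.e. 11 ≤ |A - A| ≤ 31.
Note: 0 ∈ A - A always (from a - a). The set is symmetric: if d ∈ A - A then -d ∈ A - A.
Enumerate nonzero differences d = a - a' with a > a' (then include -d):
Positive differences: {1, 2, 3, 4, 5, 6, 7, 8, 9, 10, 11}
Full difference set: {0} ∪ (positive diffs) ∪ (negative diffs).
|A - A| = 1 + 2·11 = 23 (matches direct enumeration: 23).

|A - A| = 23


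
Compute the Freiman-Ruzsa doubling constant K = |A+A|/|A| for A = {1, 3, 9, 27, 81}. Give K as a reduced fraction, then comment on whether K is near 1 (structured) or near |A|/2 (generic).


|A| = 5.
Compute A + A by enumerating all 25 pairs.
A + A = {2, 4, 6, 10, 12, 18, 28, 30, 36, 54, 82, 84, 90, 108, 162}, so |A + A| = 15.
K = |A + A| / |A| = 15/5 = 3/1 ≈ 3.0000.
Reference: AP of size 5 gives K = 9/5 ≈ 1.8000; a fully generic set of size 5 gives K ≈ 3.0000.

|A| = 5, |A + A| = 15, K = 15/5 = 3/1.


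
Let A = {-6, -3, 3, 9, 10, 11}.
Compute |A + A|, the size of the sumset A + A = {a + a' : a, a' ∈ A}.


A + A = {a + a' : a, a' ∈ A}; |A| = 6.
General bounds: 2|A| - 1 ≤ |A + A| ≤ |A|(|A|+1)/2, i.e. 11 ≤ |A + A| ≤ 21.
Lower bound 2|A|-1 is attained iff A is an arithmetic progression.
Enumerate sums a + a' for a ≤ a' (symmetric, so this suffices):
a = -6: -6+-6=-12, -6+-3=-9, -6+3=-3, -6+9=3, -6+10=4, -6+11=5
a = -3: -3+-3=-6, -3+3=0, -3+9=6, -3+10=7, -3+11=8
a = 3: 3+3=6, 3+9=12, 3+10=13, 3+11=14
a = 9: 9+9=18, 9+10=19, 9+11=20
a = 10: 10+10=20, 10+11=21
a = 11: 11+11=22
Distinct sums: {-12, -9, -6, -3, 0, 3, 4, 5, 6, 7, 8, 12, 13, 14, 18, 19, 20, 21, 22}
|A + A| = 19

|A + A| = 19


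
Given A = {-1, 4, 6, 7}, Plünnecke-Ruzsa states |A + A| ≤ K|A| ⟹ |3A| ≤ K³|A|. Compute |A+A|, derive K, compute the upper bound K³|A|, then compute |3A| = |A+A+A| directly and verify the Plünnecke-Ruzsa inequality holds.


|A| = 4.
Step 1: Compute A + A by enumerating all 16 pairs.
A + A = {-2, 3, 5, 6, 8, 10, 11, 12, 13, 14}, so |A + A| = 10.
Step 2: Doubling constant K = |A + A|/|A| = 10/4 = 10/4 ≈ 2.5000.
Step 3: Plünnecke-Ruzsa gives |3A| ≤ K³·|A| = (2.5000)³ · 4 ≈ 62.5000.
Step 4: Compute 3A = A + A + A directly by enumerating all triples (a,b,c) ∈ A³; |3A| = 18.
Step 5: Check 18 ≤ 62.5000? Yes ✓.

K = 10/4, Plünnecke-Ruzsa bound K³|A| ≈ 62.5000, |3A| = 18, inequality holds.


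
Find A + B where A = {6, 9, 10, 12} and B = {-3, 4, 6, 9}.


A + B = {a + b : a ∈ A, b ∈ B}.
Enumerate all |A|·|B| = 4·4 = 16 pairs (a, b) and collect distinct sums.
a = 6: 6+-3=3, 6+4=10, 6+6=12, 6+9=15
a = 9: 9+-3=6, 9+4=13, 9+6=15, 9+9=18
a = 10: 10+-3=7, 10+4=14, 10+6=16, 10+9=19
a = 12: 12+-3=9, 12+4=16, 12+6=18, 12+9=21
Collecting distinct sums: A + B = {3, 6, 7, 9, 10, 12, 13, 14, 15, 16, 18, 19, 21}
|A + B| = 13

A + B = {3, 6, 7, 9, 10, 12, 13, 14, 15, 16, 18, 19, 21}


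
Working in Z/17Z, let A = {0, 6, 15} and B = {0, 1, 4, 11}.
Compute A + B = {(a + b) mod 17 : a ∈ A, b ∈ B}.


Work in Z/17Z: reduce every sum a + b modulo 17.
Enumerate all 12 pairs:
a = 0: 0+0=0, 0+1=1, 0+4=4, 0+11=11
a = 6: 6+0=6, 6+1=7, 6+4=10, 6+11=0
a = 15: 15+0=15, 15+1=16, 15+4=2, 15+11=9
Distinct residues collected: {0, 1, 2, 4, 6, 7, 9, 10, 11, 15, 16}
|A + B| = 11 (out of 17 total residues).

A + B = {0, 1, 2, 4, 6, 7, 9, 10, 11, 15, 16}


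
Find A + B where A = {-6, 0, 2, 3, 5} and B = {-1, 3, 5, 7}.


A + B = {a + b : a ∈ A, b ∈ B}.
Enumerate all |A|·|B| = 5·4 = 20 pairs (a, b) and collect distinct sums.
a = -6: -6+-1=-7, -6+3=-3, -6+5=-1, -6+7=1
a = 0: 0+-1=-1, 0+3=3, 0+5=5, 0+7=7
a = 2: 2+-1=1, 2+3=5, 2+5=7, 2+7=9
a = 3: 3+-1=2, 3+3=6, 3+5=8, 3+7=10
a = 5: 5+-1=4, 5+3=8, 5+5=10, 5+7=12
Collecting distinct sums: A + B = {-7, -3, -1, 1, 2, 3, 4, 5, 6, 7, 8, 9, 10, 12}
|A + B| = 14

A + B = {-7, -3, -1, 1, 2, 3, 4, 5, 6, 7, 8, 9, 10, 12}


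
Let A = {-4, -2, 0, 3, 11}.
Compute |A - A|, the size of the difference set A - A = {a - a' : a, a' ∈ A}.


A - A = {a - a' : a, a' ∈ A}; |A| = 5.
Bounds: 2|A|-1 ≤ |A - A| ≤ |A|² - |A| + 1, i.e. 9 ≤ |A - A| ≤ 21.
Note: 0 ∈ A - A always (from a - a). The set is symmetric: if d ∈ A - A then -d ∈ A - A.
Enumerate nonzero differences d = a - a' with a > a' (then include -d):
Positive differences: {2, 3, 4, 5, 7, 8, 11, 13, 15}
Full difference set: {0} ∪ (positive diffs) ∪ (negative diffs).
|A - A| = 1 + 2·9 = 19 (matches direct enumeration: 19).

|A - A| = 19


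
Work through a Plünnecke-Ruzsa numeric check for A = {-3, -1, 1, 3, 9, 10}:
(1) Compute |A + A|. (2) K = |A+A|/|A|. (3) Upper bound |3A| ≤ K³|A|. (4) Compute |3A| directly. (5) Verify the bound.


|A| = 6.
Step 1: Compute A + A by enumerating all 36 pairs.
A + A = {-6, -4, -2, 0, 2, 4, 6, 7, 8, 9, 10, 11, 12, 13, 18, 19, 20}, so |A + A| = 17.
Step 2: Doubling constant K = |A + A|/|A| = 17/6 = 17/6 ≈ 2.8333.
Step 3: Plünnecke-Ruzsa gives |3A| ≤ K³·|A| = (2.8333)³ · 6 ≈ 136.4722.
Step 4: Compute 3A = A + A + A directly by enumerating all triples (a,b,c) ∈ A³; |3A| = 31.
Step 5: Check 31 ≤ 136.4722? Yes ✓.

K = 17/6, Plünnecke-Ruzsa bound K³|A| ≈ 136.4722, |3A| = 31, inequality holds.


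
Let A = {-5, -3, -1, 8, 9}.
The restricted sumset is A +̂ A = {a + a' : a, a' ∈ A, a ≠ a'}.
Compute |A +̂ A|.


Restricted sumset: A +̂ A = {a + a' : a ∈ A, a' ∈ A, a ≠ a'}.
Equivalently, take A + A and drop any sum 2a that is achievable ONLY as a + a for a ∈ A (i.e. sums representable only with equal summands).
Enumerate pairs (a, a') with a < a' (symmetric, so each unordered pair gives one sum; this covers all a ≠ a'):
  -5 + -3 = -8
  -5 + -1 = -6
  -5 + 8 = 3
  -5 + 9 = 4
  -3 + -1 = -4
  -3 + 8 = 5
  -3 + 9 = 6
  -1 + 8 = 7
  -1 + 9 = 8
  8 + 9 = 17
Collected distinct sums: {-8, -6, -4, 3, 4, 5, 6, 7, 8, 17}
|A +̂ A| = 10
(Reference bound: |A +̂ A| ≥ 2|A| - 3 for |A| ≥ 2, with |A| = 5 giving ≥ 7.)

|A +̂ A| = 10


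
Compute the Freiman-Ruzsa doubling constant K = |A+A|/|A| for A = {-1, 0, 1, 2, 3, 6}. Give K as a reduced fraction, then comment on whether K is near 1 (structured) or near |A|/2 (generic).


|A| = 6.
Compute A + A by enumerating all 36 pairs.
A + A = {-2, -1, 0, 1, 2, 3, 4, 5, 6, 7, 8, 9, 12}, so |A + A| = 13.
K = |A + A| / |A| = 13/6 (already in lowest terms) ≈ 2.1667.
Reference: AP of size 6 gives K = 11/6 ≈ 1.8333; a fully generic set of size 6 gives K ≈ 3.5000.

|A| = 6, |A + A| = 13, K = 13/6.


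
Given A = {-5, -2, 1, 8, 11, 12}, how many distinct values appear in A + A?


A + A = {a + a' : a, a' ∈ A}; |A| = 6.
General bounds: 2|A| - 1 ≤ |A + A| ≤ |A|(|A|+1)/2, i.e. 11 ≤ |A + A| ≤ 21.
Lower bound 2|A|-1 is attained iff A is an arithmetic progression.
Enumerate sums a + a' for a ≤ a' (symmetric, so this suffices):
a = -5: -5+-5=-10, -5+-2=-7, -5+1=-4, -5+8=3, -5+11=6, -5+12=7
a = -2: -2+-2=-4, -2+1=-1, -2+8=6, -2+11=9, -2+12=10
a = 1: 1+1=2, 1+8=9, 1+11=12, 1+12=13
a = 8: 8+8=16, 8+11=19, 8+12=20
a = 11: 11+11=22, 11+12=23
a = 12: 12+12=24
Distinct sums: {-10, -7, -4, -1, 2, 3, 6, 7, 9, 10, 12, 13, 16, 19, 20, 22, 23, 24}
|A + A| = 18

|A + A| = 18


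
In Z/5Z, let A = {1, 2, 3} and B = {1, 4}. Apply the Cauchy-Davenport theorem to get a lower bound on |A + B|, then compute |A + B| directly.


Cauchy-Davenport: |A + B| ≥ min(p, |A| + |B| - 1) for A, B nonempty in Z/pZ.
|A| = 3, |B| = 2, p = 5.
CD lower bound = min(5, 3 + 2 - 1) = min(5, 4) = 4.
Compute A + B mod 5 directly:
a = 1: 1+1=2, 1+4=0
a = 2: 2+1=3, 2+4=1
a = 3: 3+1=4, 3+4=2
A + B = {0, 1, 2, 3, 4}, so |A + B| = 5.
Verify: 5 ≥ 4? Yes ✓.

CD lower bound = 4, actual |A + B| = 5.


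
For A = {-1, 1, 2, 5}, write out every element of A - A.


A - A = {a - a' : a, a' ∈ A}.
Compute a - a' for each ordered pair (a, a'):
a = -1: -1--1=0, -1-1=-2, -1-2=-3, -1-5=-6
a = 1: 1--1=2, 1-1=0, 1-2=-1, 1-5=-4
a = 2: 2--1=3, 2-1=1, 2-2=0, 2-5=-3
a = 5: 5--1=6, 5-1=4, 5-2=3, 5-5=0
Collecting distinct values (and noting 0 appears from a-a):
A - A = {-6, -4, -3, -2, -1, 0, 1, 2, 3, 4, 6}
|A - A| = 11

A - A = {-6, -4, -3, -2, -1, 0, 1, 2, 3, 4, 6}


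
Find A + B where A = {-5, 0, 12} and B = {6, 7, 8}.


A + B = {a + b : a ∈ A, b ∈ B}.
Enumerate all |A|·|B| = 3·3 = 9 pairs (a, b) and collect distinct sums.
a = -5: -5+6=1, -5+7=2, -5+8=3
a = 0: 0+6=6, 0+7=7, 0+8=8
a = 12: 12+6=18, 12+7=19, 12+8=20
Collecting distinct sums: A + B = {1, 2, 3, 6, 7, 8, 18, 19, 20}
|A + B| = 9

A + B = {1, 2, 3, 6, 7, 8, 18, 19, 20}


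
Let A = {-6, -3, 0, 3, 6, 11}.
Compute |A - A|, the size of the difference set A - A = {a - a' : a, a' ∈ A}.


A - A = {a - a' : a, a' ∈ A}; |A| = 6.
Bounds: 2|A|-1 ≤ |A - A| ≤ |A|² - |A| + 1, i.e. 11 ≤ |A - A| ≤ 31.
Note: 0 ∈ A - A always (from a - a). The set is symmetric: if d ∈ A - A then -d ∈ A - A.
Enumerate nonzero differences d = a - a' with a > a' (then include -d):
Positive differences: {3, 5, 6, 8, 9, 11, 12, 14, 17}
Full difference set: {0} ∪ (positive diffs) ∪ (negative diffs).
|A - A| = 1 + 2·9 = 19 (matches direct enumeration: 19).

|A - A| = 19


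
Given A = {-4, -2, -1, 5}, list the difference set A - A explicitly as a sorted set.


A - A = {a - a' : a, a' ∈ A}.
Compute a - a' for each ordered pair (a, a'):
a = -4: -4--4=0, -4--2=-2, -4--1=-3, -4-5=-9
a = -2: -2--4=2, -2--2=0, -2--1=-1, -2-5=-7
a = -1: -1--4=3, -1--2=1, -1--1=0, -1-5=-6
a = 5: 5--4=9, 5--2=7, 5--1=6, 5-5=0
Collecting distinct values (and noting 0 appears from a-a):
A - A = {-9, -7, -6, -3, -2, -1, 0, 1, 2, 3, 6, 7, 9}
|A - A| = 13

A - A = {-9, -7, -6, -3, -2, -1, 0, 1, 2, 3, 6, 7, 9}


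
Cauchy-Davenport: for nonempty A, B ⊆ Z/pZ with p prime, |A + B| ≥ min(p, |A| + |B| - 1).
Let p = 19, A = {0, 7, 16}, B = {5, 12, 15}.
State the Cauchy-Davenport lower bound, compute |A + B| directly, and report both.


Cauchy-Davenport: |A + B| ≥ min(p, |A| + |B| - 1) for A, B nonempty in Z/pZ.
|A| = 3, |B| = 3, p = 19.
CD lower bound = min(19, 3 + 3 - 1) = min(19, 5) = 5.
Compute A + B mod 19 directly:
a = 0: 0+5=5, 0+12=12, 0+15=15
a = 7: 7+5=12, 7+12=0, 7+15=3
a = 16: 16+5=2, 16+12=9, 16+15=12
A + B = {0, 2, 3, 5, 9, 12, 15}, so |A + B| = 7.
Verify: 7 ≥ 5? Yes ✓.

CD lower bound = 5, actual |A + B| = 7.


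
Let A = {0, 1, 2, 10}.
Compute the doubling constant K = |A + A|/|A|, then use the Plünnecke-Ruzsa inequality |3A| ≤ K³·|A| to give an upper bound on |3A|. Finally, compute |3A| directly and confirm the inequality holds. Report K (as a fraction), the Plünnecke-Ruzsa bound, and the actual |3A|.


|A| = 4.
Step 1: Compute A + A by enumerating all 16 pairs.
A + A = {0, 1, 2, 3, 4, 10, 11, 12, 20}, so |A + A| = 9.
Step 2: Doubling constant K = |A + A|/|A| = 9/4 = 9/4 ≈ 2.2500.
Step 3: Plünnecke-Ruzsa gives |3A| ≤ K³·|A| = (2.2500)³ · 4 ≈ 45.5625.
Step 4: Compute 3A = A + A + A directly by enumerating all triples (a,b,c) ∈ A³; |3A| = 16.
Step 5: Check 16 ≤ 45.5625? Yes ✓.

K = 9/4, Plünnecke-Ruzsa bound K³|A| ≈ 45.5625, |3A| = 16, inequality holds.


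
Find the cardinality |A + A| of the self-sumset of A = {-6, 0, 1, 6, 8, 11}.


A + A = {a + a' : a, a' ∈ A}; |A| = 6.
General bounds: 2|A| - 1 ≤ |A + A| ≤ |A|(|A|+1)/2, i.e. 11 ≤ |A + A| ≤ 21.
Lower bound 2|A|-1 is attained iff A is an arithmetic progression.
Enumerate sums a + a' for a ≤ a' (symmetric, so this suffices):
a = -6: -6+-6=-12, -6+0=-6, -6+1=-5, -6+6=0, -6+8=2, -6+11=5
a = 0: 0+0=0, 0+1=1, 0+6=6, 0+8=8, 0+11=11
a = 1: 1+1=2, 1+6=7, 1+8=9, 1+11=12
a = 6: 6+6=12, 6+8=14, 6+11=17
a = 8: 8+8=16, 8+11=19
a = 11: 11+11=22
Distinct sums: {-12, -6, -5, 0, 1, 2, 5, 6, 7, 8, 9, 11, 12, 14, 16, 17, 19, 22}
|A + A| = 18

|A + A| = 18


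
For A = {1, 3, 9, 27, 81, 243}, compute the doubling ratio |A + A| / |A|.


|A| = 6.
Compute A + A by enumerating all 36 pairs.
A + A = {2, 4, 6, 10, 12, 18, 28, 30, 36, 54, 82, 84, 90, 108, 162, 244, 246, 252, 270, 324, 486}, so |A + A| = 21.
K = |A + A| / |A| = 21/6 = 7/2 ≈ 3.5000.
Reference: AP of size 6 gives K = 11/6 ≈ 1.8333; a fully generic set of size 6 gives K ≈ 3.5000.

|A| = 6, |A + A| = 21, K = 21/6 = 7/2.


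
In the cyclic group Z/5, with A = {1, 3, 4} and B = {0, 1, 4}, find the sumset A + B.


Work in Z/5Z: reduce every sum a + b modulo 5.
Enumerate all 9 pairs:
a = 1: 1+0=1, 1+1=2, 1+4=0
a = 3: 3+0=3, 3+1=4, 3+4=2
a = 4: 4+0=4, 4+1=0, 4+4=3
Distinct residues collected: {0, 1, 2, 3, 4}
|A + B| = 5 (out of 5 total residues).

A + B = {0, 1, 2, 3, 4}


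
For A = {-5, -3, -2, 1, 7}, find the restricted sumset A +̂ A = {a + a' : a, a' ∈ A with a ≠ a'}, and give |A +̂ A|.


Restricted sumset: A +̂ A = {a + a' : a ∈ A, a' ∈ A, a ≠ a'}.
Equivalently, take A + A and drop any sum 2a that is achievable ONLY as a + a for a ∈ A (i.e. sums representable only with equal summands).
Enumerate pairs (a, a') with a < a' (symmetric, so each unordered pair gives one sum; this covers all a ≠ a'):
  -5 + -3 = -8
  -5 + -2 = -7
  -5 + 1 = -4
  -5 + 7 = 2
  -3 + -2 = -5
  -3 + 1 = -2
  -3 + 7 = 4
  -2 + 1 = -1
  -2 + 7 = 5
  1 + 7 = 8
Collected distinct sums: {-8, -7, -5, -4, -2, -1, 2, 4, 5, 8}
|A +̂ A| = 10
(Reference bound: |A +̂ A| ≥ 2|A| - 3 for |A| ≥ 2, with |A| = 5 giving ≥ 7.)

|A +̂ A| = 10


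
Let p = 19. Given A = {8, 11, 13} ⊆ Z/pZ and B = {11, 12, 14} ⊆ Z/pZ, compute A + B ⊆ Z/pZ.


Work in Z/19Z: reduce every sum a + b modulo 19.
Enumerate all 9 pairs:
a = 8: 8+11=0, 8+12=1, 8+14=3
a = 11: 11+11=3, 11+12=4, 11+14=6
a = 13: 13+11=5, 13+12=6, 13+14=8
Distinct residues collected: {0, 1, 3, 4, 5, 6, 8}
|A + B| = 7 (out of 19 total residues).

A + B = {0, 1, 3, 4, 5, 6, 8}


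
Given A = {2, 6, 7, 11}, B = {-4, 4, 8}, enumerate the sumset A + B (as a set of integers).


A + B = {a + b : a ∈ A, b ∈ B}.
Enumerate all |A|·|B| = 4·3 = 12 pairs (a, b) and collect distinct sums.
a = 2: 2+-4=-2, 2+4=6, 2+8=10
a = 6: 6+-4=2, 6+4=10, 6+8=14
a = 7: 7+-4=3, 7+4=11, 7+8=15
a = 11: 11+-4=7, 11+4=15, 11+8=19
Collecting distinct sums: A + B = {-2, 2, 3, 6, 7, 10, 11, 14, 15, 19}
|A + B| = 10

A + B = {-2, 2, 3, 6, 7, 10, 11, 14, 15, 19}


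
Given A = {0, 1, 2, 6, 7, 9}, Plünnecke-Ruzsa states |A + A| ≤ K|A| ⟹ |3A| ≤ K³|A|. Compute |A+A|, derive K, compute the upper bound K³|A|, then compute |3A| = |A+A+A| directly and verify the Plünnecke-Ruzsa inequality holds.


|A| = 6.
Step 1: Compute A + A by enumerating all 36 pairs.
A + A = {0, 1, 2, 3, 4, 6, 7, 8, 9, 10, 11, 12, 13, 14, 15, 16, 18}, so |A + A| = 17.
Step 2: Doubling constant K = |A + A|/|A| = 17/6 = 17/6 ≈ 2.8333.
Step 3: Plünnecke-Ruzsa gives |3A| ≤ K³·|A| = (2.8333)³ · 6 ≈ 136.4722.
Step 4: Compute 3A = A + A + A directly by enumerating all triples (a,b,c) ∈ A³; |3A| = 27.
Step 5: Check 27 ≤ 136.4722? Yes ✓.

K = 17/6, Plünnecke-Ruzsa bound K³|A| ≈ 136.4722, |3A| = 27, inequality holds.


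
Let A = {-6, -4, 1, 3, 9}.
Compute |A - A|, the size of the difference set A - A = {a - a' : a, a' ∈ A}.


A - A = {a - a' : a, a' ∈ A}; |A| = 5.
Bounds: 2|A|-1 ≤ |A - A| ≤ |A|² - |A| + 1, i.e. 9 ≤ |A - A| ≤ 21.
Note: 0 ∈ A - A always (from a - a). The set is symmetric: if d ∈ A - A then -d ∈ A - A.
Enumerate nonzero differences d = a - a' with a > a' (then include -d):
Positive differences: {2, 5, 6, 7, 8, 9, 13, 15}
Full difference set: {0} ∪ (positive diffs) ∪ (negative diffs).
|A - A| = 1 + 2·8 = 17 (matches direct enumeration: 17).

|A - A| = 17


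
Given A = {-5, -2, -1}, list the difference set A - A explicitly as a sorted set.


A - A = {a - a' : a, a' ∈ A}.
Compute a - a' for each ordered pair (a, a'):
a = -5: -5--5=0, -5--2=-3, -5--1=-4
a = -2: -2--5=3, -2--2=0, -2--1=-1
a = -1: -1--5=4, -1--2=1, -1--1=0
Collecting distinct values (and noting 0 appears from a-a):
A - A = {-4, -3, -1, 0, 1, 3, 4}
|A - A| = 7

A - A = {-4, -3, -1, 0, 1, 3, 4}


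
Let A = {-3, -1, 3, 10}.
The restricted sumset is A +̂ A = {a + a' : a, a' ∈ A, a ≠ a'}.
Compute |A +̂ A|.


Restricted sumset: A +̂ A = {a + a' : a ∈ A, a' ∈ A, a ≠ a'}.
Equivalently, take A + A and drop any sum 2a that is achievable ONLY as a + a for a ∈ A (i.e. sums representable only with equal summands).
Enumerate pairs (a, a') with a < a' (symmetric, so each unordered pair gives one sum; this covers all a ≠ a'):
  -3 + -1 = -4
  -3 + 3 = 0
  -3 + 10 = 7
  -1 + 3 = 2
  -1 + 10 = 9
  3 + 10 = 13
Collected distinct sums: {-4, 0, 2, 7, 9, 13}
|A +̂ A| = 6
(Reference bound: |A +̂ A| ≥ 2|A| - 3 for |A| ≥ 2, with |A| = 4 giving ≥ 5.)

|A +̂ A| = 6


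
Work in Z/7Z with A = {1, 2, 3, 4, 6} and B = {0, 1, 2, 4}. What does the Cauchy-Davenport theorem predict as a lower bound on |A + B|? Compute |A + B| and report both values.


Cauchy-Davenport: |A + B| ≥ min(p, |A| + |B| - 1) for A, B nonempty in Z/pZ.
|A| = 5, |B| = 4, p = 7.
CD lower bound = min(7, 5 + 4 - 1) = min(7, 8) = 7.
Compute A + B mod 7 directly:
a = 1: 1+0=1, 1+1=2, 1+2=3, 1+4=5
a = 2: 2+0=2, 2+1=3, 2+2=4, 2+4=6
a = 3: 3+0=3, 3+1=4, 3+2=5, 3+4=0
a = 4: 4+0=4, 4+1=5, 4+2=6, 4+4=1
a = 6: 6+0=6, 6+1=0, 6+2=1, 6+4=3
A + B = {0, 1, 2, 3, 4, 5, 6}, so |A + B| = 7.
Verify: 7 ≥ 7? Yes ✓.

CD lower bound = 7, actual |A + B| = 7.


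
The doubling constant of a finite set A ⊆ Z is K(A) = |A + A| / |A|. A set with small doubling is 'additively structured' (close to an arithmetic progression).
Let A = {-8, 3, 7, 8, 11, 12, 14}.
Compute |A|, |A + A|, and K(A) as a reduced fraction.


|A| = 7.
Compute A + A by enumerating all 49 pairs.
A + A = {-16, -5, -1, 0, 3, 4, 6, 10, 11, 14, 15, 16, 17, 18, 19, 20, 21, 22, 23, 24, 25, 26, 28}, so |A + A| = 23.
K = |A + A| / |A| = 23/7 (already in lowest terms) ≈ 3.2857.
Reference: AP of size 7 gives K = 13/7 ≈ 1.8571; a fully generic set of size 7 gives K ≈ 4.0000.

|A| = 7, |A + A| = 23, K = 23/7.


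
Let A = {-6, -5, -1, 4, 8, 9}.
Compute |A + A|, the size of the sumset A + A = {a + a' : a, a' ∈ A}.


A + A = {a + a' : a, a' ∈ A}; |A| = 6.
General bounds: 2|A| - 1 ≤ |A + A| ≤ |A|(|A|+1)/2, i.e. 11 ≤ |A + A| ≤ 21.
Lower bound 2|A|-1 is attained iff A is an arithmetic progression.
Enumerate sums a + a' for a ≤ a' (symmetric, so this suffices):
a = -6: -6+-6=-12, -6+-5=-11, -6+-1=-7, -6+4=-2, -6+8=2, -6+9=3
a = -5: -5+-5=-10, -5+-1=-6, -5+4=-1, -5+8=3, -5+9=4
a = -1: -1+-1=-2, -1+4=3, -1+8=7, -1+9=8
a = 4: 4+4=8, 4+8=12, 4+9=13
a = 8: 8+8=16, 8+9=17
a = 9: 9+9=18
Distinct sums: {-12, -11, -10, -7, -6, -2, -1, 2, 3, 4, 7, 8, 12, 13, 16, 17, 18}
|A + A| = 17

|A + A| = 17


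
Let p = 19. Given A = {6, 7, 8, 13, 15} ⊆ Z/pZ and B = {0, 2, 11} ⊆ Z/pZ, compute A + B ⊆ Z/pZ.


Work in Z/19Z: reduce every sum a + b modulo 19.
Enumerate all 15 pairs:
a = 6: 6+0=6, 6+2=8, 6+11=17
a = 7: 7+0=7, 7+2=9, 7+11=18
a = 8: 8+0=8, 8+2=10, 8+11=0
a = 13: 13+0=13, 13+2=15, 13+11=5
a = 15: 15+0=15, 15+2=17, 15+11=7
Distinct residues collected: {0, 5, 6, 7, 8, 9, 10, 13, 15, 17, 18}
|A + B| = 11 (out of 19 total residues).

A + B = {0, 5, 6, 7, 8, 9, 10, 13, 15, 17, 18}


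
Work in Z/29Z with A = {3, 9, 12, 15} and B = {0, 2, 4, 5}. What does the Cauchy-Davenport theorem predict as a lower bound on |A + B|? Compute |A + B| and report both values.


Cauchy-Davenport: |A + B| ≥ min(p, |A| + |B| - 1) for A, B nonempty in Z/pZ.
|A| = 4, |B| = 4, p = 29.
CD lower bound = min(29, 4 + 4 - 1) = min(29, 7) = 7.
Compute A + B mod 29 directly:
a = 3: 3+0=3, 3+2=5, 3+4=7, 3+5=8
a = 9: 9+0=9, 9+2=11, 9+4=13, 9+5=14
a = 12: 12+0=12, 12+2=14, 12+4=16, 12+5=17
a = 15: 15+0=15, 15+2=17, 15+4=19, 15+5=20
A + B = {3, 5, 7, 8, 9, 11, 12, 13, 14, 15, 16, 17, 19, 20}, so |A + B| = 14.
Verify: 14 ≥ 7? Yes ✓.

CD lower bound = 7, actual |A + B| = 14.


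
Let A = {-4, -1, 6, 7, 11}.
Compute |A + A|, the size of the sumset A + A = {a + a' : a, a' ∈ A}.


A + A = {a + a' : a, a' ∈ A}; |A| = 5.
General bounds: 2|A| - 1 ≤ |A + A| ≤ |A|(|A|+1)/2, i.e. 9 ≤ |A + A| ≤ 15.
Lower bound 2|A|-1 is attained iff A is an arithmetic progression.
Enumerate sums a + a' for a ≤ a' (symmetric, so this suffices):
a = -4: -4+-4=-8, -4+-1=-5, -4+6=2, -4+7=3, -4+11=7
a = -1: -1+-1=-2, -1+6=5, -1+7=6, -1+11=10
a = 6: 6+6=12, 6+7=13, 6+11=17
a = 7: 7+7=14, 7+11=18
a = 11: 11+11=22
Distinct sums: {-8, -5, -2, 2, 3, 5, 6, 7, 10, 12, 13, 14, 17, 18, 22}
|A + A| = 15

|A + A| = 15


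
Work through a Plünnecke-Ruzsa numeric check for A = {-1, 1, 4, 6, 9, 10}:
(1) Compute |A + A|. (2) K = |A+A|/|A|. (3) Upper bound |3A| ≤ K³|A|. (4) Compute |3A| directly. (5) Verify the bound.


|A| = 6.
Step 1: Compute A + A by enumerating all 36 pairs.
A + A = {-2, 0, 2, 3, 5, 7, 8, 9, 10, 11, 12, 13, 14, 15, 16, 18, 19, 20}, so |A + A| = 18.
Step 2: Doubling constant K = |A + A|/|A| = 18/6 = 18/6 ≈ 3.0000.
Step 3: Plünnecke-Ruzsa gives |3A| ≤ K³·|A| = (3.0000)³ · 6 ≈ 162.0000.
Step 4: Compute 3A = A + A + A directly by enumerating all triples (a,b,c) ∈ A³; |3A| = 31.
Step 5: Check 31 ≤ 162.0000? Yes ✓.

K = 18/6, Plünnecke-Ruzsa bound K³|A| ≈ 162.0000, |3A| = 31, inequality holds.


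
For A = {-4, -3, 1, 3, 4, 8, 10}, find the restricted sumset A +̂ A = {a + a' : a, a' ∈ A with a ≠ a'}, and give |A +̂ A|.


Restricted sumset: A +̂ A = {a + a' : a ∈ A, a' ∈ A, a ≠ a'}.
Equivalently, take A + A and drop any sum 2a that is achievable ONLY as a + a for a ∈ A (i.e. sums representable only with equal summands).
Enumerate pairs (a, a') with a < a' (symmetric, so each unordered pair gives one sum; this covers all a ≠ a'):
  -4 + -3 = -7
  -4 + 1 = -3
  -4 + 3 = -1
  -4 + 4 = 0
  -4 + 8 = 4
  -4 + 10 = 6
  -3 + 1 = -2
  -3 + 3 = 0
  -3 + 4 = 1
  -3 + 8 = 5
  -3 + 10 = 7
  1 + 3 = 4
  1 + 4 = 5
  1 + 8 = 9
  1 + 10 = 11
  3 + 4 = 7
  3 + 8 = 11
  3 + 10 = 13
  4 + 8 = 12
  4 + 10 = 14
  8 + 10 = 18
Collected distinct sums: {-7, -3, -2, -1, 0, 1, 4, 5, 6, 7, 9, 11, 12, 13, 14, 18}
|A +̂ A| = 16
(Reference bound: |A +̂ A| ≥ 2|A| - 3 for |A| ≥ 2, with |A| = 7 giving ≥ 11.)

|A +̂ A| = 16


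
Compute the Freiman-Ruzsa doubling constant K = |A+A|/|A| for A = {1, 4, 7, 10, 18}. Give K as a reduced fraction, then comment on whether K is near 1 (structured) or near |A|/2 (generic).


|A| = 5.
Compute A + A by enumerating all 25 pairs.
A + A = {2, 5, 8, 11, 14, 17, 19, 20, 22, 25, 28, 36}, so |A + A| = 12.
K = |A + A| / |A| = 12/5 (already in lowest terms) ≈ 2.4000.
Reference: AP of size 5 gives K = 9/5 ≈ 1.8000; a fully generic set of size 5 gives K ≈ 3.0000.

|A| = 5, |A + A| = 12, K = 12/5.


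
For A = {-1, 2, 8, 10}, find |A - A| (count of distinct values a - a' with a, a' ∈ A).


A - A = {a - a' : a, a' ∈ A}; |A| = 4.
Bounds: 2|A|-1 ≤ |A - A| ≤ |A|² - |A| + 1, i.e. 7 ≤ |A - A| ≤ 13.
Note: 0 ∈ A - A always (from a - a). The set is symmetric: if d ∈ A - A then -d ∈ A - A.
Enumerate nonzero differences d = a - a' with a > a' (then include -d):
Positive differences: {2, 3, 6, 8, 9, 11}
Full difference set: {0} ∪ (positive diffs) ∪ (negative diffs).
|A - A| = 1 + 2·6 = 13 (matches direct enumeration: 13).

|A - A| = 13


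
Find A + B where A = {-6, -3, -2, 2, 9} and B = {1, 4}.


A + B = {a + b : a ∈ A, b ∈ B}.
Enumerate all |A|·|B| = 5·2 = 10 pairs (a, b) and collect distinct sums.
a = -6: -6+1=-5, -6+4=-2
a = -3: -3+1=-2, -3+4=1
a = -2: -2+1=-1, -2+4=2
a = 2: 2+1=3, 2+4=6
a = 9: 9+1=10, 9+4=13
Collecting distinct sums: A + B = {-5, -2, -1, 1, 2, 3, 6, 10, 13}
|A + B| = 9

A + B = {-5, -2, -1, 1, 2, 3, 6, 10, 13}


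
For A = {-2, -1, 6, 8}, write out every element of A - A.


A - A = {a - a' : a, a' ∈ A}.
Compute a - a' for each ordered pair (a, a'):
a = -2: -2--2=0, -2--1=-1, -2-6=-8, -2-8=-10
a = -1: -1--2=1, -1--1=0, -1-6=-7, -1-8=-9
a = 6: 6--2=8, 6--1=7, 6-6=0, 6-8=-2
a = 8: 8--2=10, 8--1=9, 8-6=2, 8-8=0
Collecting distinct values (and noting 0 appears from a-a):
A - A = {-10, -9, -8, -7, -2, -1, 0, 1, 2, 7, 8, 9, 10}
|A - A| = 13

A - A = {-10, -9, -8, -7, -2, -1, 0, 1, 2, 7, 8, 9, 10}


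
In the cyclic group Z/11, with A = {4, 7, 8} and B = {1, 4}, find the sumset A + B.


Work in Z/11Z: reduce every sum a + b modulo 11.
Enumerate all 6 pairs:
a = 4: 4+1=5, 4+4=8
a = 7: 7+1=8, 7+4=0
a = 8: 8+1=9, 8+4=1
Distinct residues collected: {0, 1, 5, 8, 9}
|A + B| = 5 (out of 11 total residues).

A + B = {0, 1, 5, 8, 9}


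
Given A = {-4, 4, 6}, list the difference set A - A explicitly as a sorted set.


A - A = {a - a' : a, a' ∈ A}.
Compute a - a' for each ordered pair (a, a'):
a = -4: -4--4=0, -4-4=-8, -4-6=-10
a = 4: 4--4=8, 4-4=0, 4-6=-2
a = 6: 6--4=10, 6-4=2, 6-6=0
Collecting distinct values (and noting 0 appears from a-a):
A - A = {-10, -8, -2, 0, 2, 8, 10}
|A - A| = 7

A - A = {-10, -8, -2, 0, 2, 8, 10}


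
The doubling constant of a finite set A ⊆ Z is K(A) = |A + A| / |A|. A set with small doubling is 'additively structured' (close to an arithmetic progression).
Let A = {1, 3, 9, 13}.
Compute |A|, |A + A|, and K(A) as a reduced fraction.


|A| = 4.
Compute A + A by enumerating all 16 pairs.
A + A = {2, 4, 6, 10, 12, 14, 16, 18, 22, 26}, so |A + A| = 10.
K = |A + A| / |A| = 10/4 = 5/2 ≈ 2.5000.
Reference: AP of size 4 gives K = 7/4 ≈ 1.7500; a fully generic set of size 4 gives K ≈ 2.5000.

|A| = 4, |A + A| = 10, K = 10/4 = 5/2.


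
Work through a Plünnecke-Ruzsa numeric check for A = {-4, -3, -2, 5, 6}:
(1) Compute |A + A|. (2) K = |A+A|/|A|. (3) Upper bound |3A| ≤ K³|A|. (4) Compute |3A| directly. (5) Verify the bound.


|A| = 5.
Step 1: Compute A + A by enumerating all 25 pairs.
A + A = {-8, -7, -6, -5, -4, 1, 2, 3, 4, 10, 11, 12}, so |A + A| = 12.
Step 2: Doubling constant K = |A + A|/|A| = 12/5 = 12/5 ≈ 2.4000.
Step 3: Plünnecke-Ruzsa gives |3A| ≤ K³·|A| = (2.4000)³ · 5 ≈ 69.1200.
Step 4: Compute 3A = A + A + A directly by enumerating all triples (a,b,c) ∈ A³; |3A| = 22.
Step 5: Check 22 ≤ 69.1200? Yes ✓.

K = 12/5, Plünnecke-Ruzsa bound K³|A| ≈ 69.1200, |3A| = 22, inequality holds.


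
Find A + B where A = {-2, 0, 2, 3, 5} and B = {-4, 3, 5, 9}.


A + B = {a + b : a ∈ A, b ∈ B}.
Enumerate all |A|·|B| = 5·4 = 20 pairs (a, b) and collect distinct sums.
a = -2: -2+-4=-6, -2+3=1, -2+5=3, -2+9=7
a = 0: 0+-4=-4, 0+3=3, 0+5=5, 0+9=9
a = 2: 2+-4=-2, 2+3=5, 2+5=7, 2+9=11
a = 3: 3+-4=-1, 3+3=6, 3+5=8, 3+9=12
a = 5: 5+-4=1, 5+3=8, 5+5=10, 5+9=14
Collecting distinct sums: A + B = {-6, -4, -2, -1, 1, 3, 5, 6, 7, 8, 9, 10, 11, 12, 14}
|A + B| = 15

A + B = {-6, -4, -2, -1, 1, 3, 5, 6, 7, 8, 9, 10, 11, 12, 14}


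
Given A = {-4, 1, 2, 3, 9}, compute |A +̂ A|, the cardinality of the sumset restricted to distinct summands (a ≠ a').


Restricted sumset: A +̂ A = {a + a' : a ∈ A, a' ∈ A, a ≠ a'}.
Equivalently, take A + A and drop any sum 2a that is achievable ONLY as a + a for a ∈ A (i.e. sums representable only with equal summands).
Enumerate pairs (a, a') with a < a' (symmetric, so each unordered pair gives one sum; this covers all a ≠ a'):
  -4 + 1 = -3
  -4 + 2 = -2
  -4 + 3 = -1
  -4 + 9 = 5
  1 + 2 = 3
  1 + 3 = 4
  1 + 9 = 10
  2 + 3 = 5
  2 + 9 = 11
  3 + 9 = 12
Collected distinct sums: {-3, -2, -1, 3, 4, 5, 10, 11, 12}
|A +̂ A| = 9
(Reference bound: |A +̂ A| ≥ 2|A| - 3 for |A| ≥ 2, with |A| = 5 giving ≥ 7.)

|A +̂ A| = 9


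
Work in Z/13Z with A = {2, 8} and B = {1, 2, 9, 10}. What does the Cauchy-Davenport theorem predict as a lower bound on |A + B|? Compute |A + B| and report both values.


Cauchy-Davenport: |A + B| ≥ min(p, |A| + |B| - 1) for A, B nonempty in Z/pZ.
|A| = 2, |B| = 4, p = 13.
CD lower bound = min(13, 2 + 4 - 1) = min(13, 5) = 5.
Compute A + B mod 13 directly:
a = 2: 2+1=3, 2+2=4, 2+9=11, 2+10=12
a = 8: 8+1=9, 8+2=10, 8+9=4, 8+10=5
A + B = {3, 4, 5, 9, 10, 11, 12}, so |A + B| = 7.
Verify: 7 ≥ 5? Yes ✓.

CD lower bound = 5, actual |A + B| = 7.


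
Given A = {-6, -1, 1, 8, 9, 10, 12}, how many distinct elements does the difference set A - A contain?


A - A = {a - a' : a, a' ∈ A}; |A| = 7.
Bounds: 2|A|-1 ≤ |A - A| ≤ |A|² - |A| + 1, i.e. 13 ≤ |A - A| ≤ 43.
Note: 0 ∈ A - A always (from a - a). The set is symmetric: if d ∈ A - A then -d ∈ A - A.
Enumerate nonzero differences d = a - a' with a > a' (then include -d):
Positive differences: {1, 2, 3, 4, 5, 7, 8, 9, 10, 11, 13, 14, 15, 16, 18}
Full difference set: {0} ∪ (positive diffs) ∪ (negative diffs).
|A - A| = 1 + 2·15 = 31 (matches direct enumeration: 31).

|A - A| = 31


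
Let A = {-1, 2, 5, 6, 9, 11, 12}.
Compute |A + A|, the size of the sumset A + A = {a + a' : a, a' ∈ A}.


A + A = {a + a' : a, a' ∈ A}; |A| = 7.
General bounds: 2|A| - 1 ≤ |A + A| ≤ |A|(|A|+1)/2, i.e. 13 ≤ |A + A| ≤ 28.
Lower bound 2|A|-1 is attained iff A is an arithmetic progression.
Enumerate sums a + a' for a ≤ a' (symmetric, so this suffices):
a = -1: -1+-1=-2, -1+2=1, -1+5=4, -1+6=5, -1+9=8, -1+11=10, -1+12=11
a = 2: 2+2=4, 2+5=7, 2+6=8, 2+9=11, 2+11=13, 2+12=14
a = 5: 5+5=10, 5+6=11, 5+9=14, 5+11=16, 5+12=17
a = 6: 6+6=12, 6+9=15, 6+11=17, 6+12=18
a = 9: 9+9=18, 9+11=20, 9+12=21
a = 11: 11+11=22, 11+12=23
a = 12: 12+12=24
Distinct sums: {-2, 1, 4, 5, 7, 8, 10, 11, 12, 13, 14, 15, 16, 17, 18, 20, 21, 22, 23, 24}
|A + A| = 20

|A + A| = 20


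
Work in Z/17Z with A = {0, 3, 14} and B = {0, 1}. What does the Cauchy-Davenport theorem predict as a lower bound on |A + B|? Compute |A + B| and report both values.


Cauchy-Davenport: |A + B| ≥ min(p, |A| + |B| - 1) for A, B nonempty in Z/pZ.
|A| = 3, |B| = 2, p = 17.
CD lower bound = min(17, 3 + 2 - 1) = min(17, 4) = 4.
Compute A + B mod 17 directly:
a = 0: 0+0=0, 0+1=1
a = 3: 3+0=3, 3+1=4
a = 14: 14+0=14, 14+1=15
A + B = {0, 1, 3, 4, 14, 15}, so |A + B| = 6.
Verify: 6 ≥ 4? Yes ✓.

CD lower bound = 4, actual |A + B| = 6.


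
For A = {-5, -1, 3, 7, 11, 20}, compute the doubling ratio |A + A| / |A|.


|A| = 6.
Compute A + A by enumerating all 36 pairs.
A + A = {-10, -6, -2, 2, 6, 10, 14, 15, 18, 19, 22, 23, 27, 31, 40}, so |A + A| = 15.
K = |A + A| / |A| = 15/6 = 5/2 ≈ 2.5000.
Reference: AP of size 6 gives K = 11/6 ≈ 1.8333; a fully generic set of size 6 gives K ≈ 3.5000.

|A| = 6, |A + A| = 15, K = 15/6 = 5/2.


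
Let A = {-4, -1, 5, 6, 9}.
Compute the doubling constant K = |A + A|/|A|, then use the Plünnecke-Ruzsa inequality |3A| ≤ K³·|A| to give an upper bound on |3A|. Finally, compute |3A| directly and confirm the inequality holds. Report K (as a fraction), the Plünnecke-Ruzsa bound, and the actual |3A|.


|A| = 5.
Step 1: Compute A + A by enumerating all 25 pairs.
A + A = {-8, -5, -2, 1, 2, 4, 5, 8, 10, 11, 12, 14, 15, 18}, so |A + A| = 14.
Step 2: Doubling constant K = |A + A|/|A| = 14/5 = 14/5 ≈ 2.8000.
Step 3: Plünnecke-Ruzsa gives |3A| ≤ K³·|A| = (2.8000)³ · 5 ≈ 109.7600.
Step 4: Compute 3A = A + A + A directly by enumerating all triples (a,b,c) ∈ A³; |3A| = 27.
Step 5: Check 27 ≤ 109.7600? Yes ✓.

K = 14/5, Plünnecke-Ruzsa bound K³|A| ≈ 109.7600, |3A| = 27, inequality holds.


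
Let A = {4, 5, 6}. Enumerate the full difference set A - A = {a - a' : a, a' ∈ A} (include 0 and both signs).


A - A = {a - a' : a, a' ∈ A}.
Compute a - a' for each ordered pair (a, a'):
a = 4: 4-4=0, 4-5=-1, 4-6=-2
a = 5: 5-4=1, 5-5=0, 5-6=-1
a = 6: 6-4=2, 6-5=1, 6-6=0
Collecting distinct values (and noting 0 appears from a-a):
A - A = {-2, -1, 0, 1, 2}
|A - A| = 5

A - A = {-2, -1, 0, 1, 2}
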